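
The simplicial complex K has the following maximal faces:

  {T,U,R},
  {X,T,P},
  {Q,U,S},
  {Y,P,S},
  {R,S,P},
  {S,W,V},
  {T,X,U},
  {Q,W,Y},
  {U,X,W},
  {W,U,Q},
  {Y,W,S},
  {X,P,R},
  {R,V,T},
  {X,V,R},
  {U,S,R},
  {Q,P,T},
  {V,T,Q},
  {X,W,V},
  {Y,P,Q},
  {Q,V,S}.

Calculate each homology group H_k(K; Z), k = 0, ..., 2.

H_0 ≅ Z,  H_1 ≅ Z ⊕ Z/2Z,  H_2 = 0.

Take the total order P < Q < R < S < T < U < V < W < X < Y on the vertex set. Then K (dimension 2) consists of the simplices:

  0-simplices (10): P, Q, R, S, T, U, V, W, X, Y
  1-simplices (30): PQ, PR, PS, PT, PX, PY, QS, QT, QU, QV, QW, QY, RS, RT, RU, RV, RX, SU, SV, SW, SY, TU, TV, TX, UW, UX, VW, VX, WX, WY
  2-simplices (20): PQT, PQY, PRS, PRX, PSY, PTX, QSU, QSV, QTV, QUW, QWY, RSU, RTU, RTV, RVX, SVW, SWY, TUX, UWX, VWX

Hence C_0 ≅ Z^10, C_1 ≅ Z^30, C_2 ≅ Z^20.

The boundary map ∂_1: C_1 → C_0 maps an edge to its endpoints' difference, ∂[p,q] = q − p. For instance
  ∂PY = Y − P.
The resulting 10×30 matrix has rank 9, and its Smith normal form has invariant factors (1,1,1,1,1,1,1,1,1).

The boundary map ∂_2: C_2 → C_1 maps a triangle to the signed sum of its edges. For instance
  ∂QWY = WY − QY + QW,
  ∂QSU = SU − QU + QS.
The resulting 30×20 matrix has rank 20, and its Smith normal form has invariant factors (1,1,1,1,1,1,1,1,1,1,1,1,1,1,1,1,1,1,1,2).

Reading off H_k = ker ∂_k / im ∂_{k+1}:

  H_0: rank C_0 − rank ∂_1 = 10 − 9 = 1, and the invariant factors of ∂_1 are all 1, so H_0 ≅ Z.
  H_1: rank ker ∂_1 − rank ∂_2 = (30 − 9) − 20 = 1, and ∂_2 has invariant factor 2 > 1, so H_1 ≅ Z ⊕ Z/2Z.
  H_2: rank ker ∂_2 − rank ∂_3 = (20 − 20) − 0 = 0, and there is no ∂_3, so H_2 ≅ 0.

As a check, the Euler characteristic is 10 − 30 + 20 = 0, which agrees with 1 − 1 + 0 = 0.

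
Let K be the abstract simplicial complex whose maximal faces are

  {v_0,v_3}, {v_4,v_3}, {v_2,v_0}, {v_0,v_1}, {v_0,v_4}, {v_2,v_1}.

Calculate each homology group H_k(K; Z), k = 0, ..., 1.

Order the vertices as v_0 < v_1 < v_2 < v_3 < v_4. Listing each simplex with vertices in this order, K has dimension 1 with simplices:

  0-simplices (5): [v_0], [v_1], [v_2], [v_3], [v_4]
  1-simplices (6): [v_0,v_1], [v_0,v_2], [v_0,v_3], [v_0,v_4], [v_1,v_2], [v_3,v_4]

Hence C_0 ≅ Z^5, C_1 ≅ Z^6.

∂_1: C_1 → C_0 sends each edge [p,q] (with p < q) to q − p. For instance
  ∂[v_0,v_4] = [v_4] − [v_0].
This gives a 5×6 integer matrix of rank 4; reducing to Smith normal form yields diagonal entries (1,1,1,1).

Reading off H_k = ker ∂_k / im ∂_{k+1}:

  H_0: rank C_0 − rank ∂_1 = 5 − 4 = 1, and the invariant factors of ∂_1 are all 1, so H_0 ≅ Z.
  H_1: rank ker ∂_1 − rank ∂_2 = (6 − 4) − 0 = 2, and there is no ∂_2, so H_1 ≅ Z^2.

(K is a triangulation of a wedge of 2 circles.)

H_0 = Z,  H_1 = Z^2.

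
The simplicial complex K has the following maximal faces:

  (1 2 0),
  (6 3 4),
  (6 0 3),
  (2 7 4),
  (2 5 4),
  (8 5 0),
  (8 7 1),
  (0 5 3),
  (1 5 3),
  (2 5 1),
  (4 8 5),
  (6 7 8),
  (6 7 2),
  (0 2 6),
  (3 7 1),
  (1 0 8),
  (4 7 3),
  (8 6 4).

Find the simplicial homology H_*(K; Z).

Order the vertices as 0 < 1 < 2 < 3 < 4 < 5 < 6 < 7 < 8. Listing each simplex with vertices in this order, K has dimension 2 with simplices:

  0-simplices (9): [0], [1], [2], [3], [4], [5], [6], [7], [8]
  1-simplices (27): (27 of them)
  2-simplices (18): [0,1,2], [0,1,8], [0,2,6], [0,3,5], [0,3,6], [0,5,8], [1,2,5], [1,3,5], [1,3,7], [1,7,8], [2,4,5], [2,4,7], [2,6,7], [3,4,6], [3,4,7], [4,5,8], [4,6,8], [6,7,8]

Hence C_0 ≅ Z^9, C_1 ≅ Z^27, C_2 ≅ Z^18.

The boundary map ∂_1: C_1 → C_0 sends each edge [p,q] (with p < q) to q − p.
As a 9×27 matrix over Z this has rank 8, with invariant factors (1,1,1,1,1,1,1,1).

Boundary ∂_2: C_2 → C_1 sends each 2-simplex [p,q,r] to [q,r] − [p,r] + [p,q]. For instance
  ∂[0,3,5] = [3,5] − [0,5] + [0,3],
  ∂[1,7,8] = [7,8] − [1,8] + [1,7].
The resulting 27×18 matrix has rank 18, and its Smith normal form has invariant factors (1,1,1,1,1,1,1,1,1,1,1,1,1,1,1,1,1,2).

Now H_k = ker ∂_k / im ∂_{k+1}, so:

  H_0: rank C_0 − rank ∂_1 = 9 − 8 = 1, and the invariant factors of ∂_1 are all 1, so H_0 ≅ Z.
  H_1: rank ker ∂_1 − rank ∂_2 = (27 − 8) − 18 = 1, and ∂_2 has invariant factor 2 > 1, so H_1 ≅ Z ⊕ Z/2Z.
  H_2: rank ker ∂_2 − rank ∂_3 = (18 − 18) − 0 = 0, and there is no ∂_3, so H_2 ≅ 0.

(K is a triangulation of the Klein bottle.)

H_0 ≅ Z,  H_1 ≅ Z ⊕ Z/2Z,  H_2 = 0.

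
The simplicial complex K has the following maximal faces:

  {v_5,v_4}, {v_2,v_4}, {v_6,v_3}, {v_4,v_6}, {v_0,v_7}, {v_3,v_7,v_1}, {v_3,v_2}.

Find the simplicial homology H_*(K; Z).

Order the vertices as v_0 < v_1 < v_2 < v_3 < v_4 < v_5 < v_6 < v_7. Listing each simplex with vertices in this order, K has dimension 2 with simplices:

  0-simplices (8): [v_0], [v_1], [v_2], [v_3], [v_4], [v_5], [v_6], [v_7]
  1-simplices (9): [v_0,v_7], [v_1,v_3], [v_1,v_7], [v_2,v_3], [v_2,v_4], [v_3,v_6], [v_3,v_7], [v_4,v_5], [v_4,v_6]
  2-simplices (1): [v_1,v_3,v_7]

Hence C_0 ≅ Z^8, C_1 ≅ Z^9, C_2 ≅ Z^1.

∂_1: C_1 → C_0 is given by ∂[p,q] = [q] − [p]. For instance
  ∂[v_2,v_4] = [v_4] − [v_2].
The resulting 8×9 matrix has rank 7, and its Smith normal form has invariant factors (1,1,1,1,1,1,1).

Boundary ∂_2: C_2 → C_1 sends each 2-simplex [p,q,r] to [q,r] − [p,r] + [p,q]. For instance
  ∂[v_1,v_3,v_7] = [v_3,v_7] − [v_1,v_7] + [v_1,v_3].
This gives a 9×1 integer matrix of rank 1; reducing to Smith normal form yields diagonal entries (1).

Now H_k = ker ∂_k / im ∂_{k+1}, so:

  H_0: rank C_0 − rank ∂_1 = 8 − 7 = 1, and the invariant factors of ∂_1 are all 1, so H_0 = Z.
  H_1: rank ker ∂_1 − rank ∂_2 = (9 − 7) − 1 = 1, and the invariant factors of ∂_2 are all 1, so H_1 = Z.
  H_2: rank ker ∂_2 − rank ∂_3 = (1 − 1) − 0 = 0, and there is no ∂_3, so H_2 = 0.

As a check, the Euler characteristic is 8 − 9 + 1 = 0, which agrees with 1 − 1 + 0 = 0.

H_0 = Z,  H_1 = Z,  H_2 = 0.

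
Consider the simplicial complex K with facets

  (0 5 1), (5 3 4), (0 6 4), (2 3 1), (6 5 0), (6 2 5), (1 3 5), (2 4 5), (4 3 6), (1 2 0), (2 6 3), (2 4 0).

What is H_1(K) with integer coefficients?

H_1 ≅ Z_2.

Fix the vertex order 0 < 1 < 2 < 3 < 4 < 5 < 6 and write every simplex with vertices in increasing order. Then dim K = 2 and the simplices of K are:

  0-simplices (7): [0], [1], [2], [3], [4], [5], [6]
  1-simplices (18): [0,1], [0,2], [0,4], [0,5], [0,6], [1,2], [1,3], [1,5], [2,3], [2,4], [2,5], [2,6], [3,4], [3,5], [3,6], [4,5], [4,6], [5,6]
  2-simplices (12): [0,1,2], [0,1,5], [0,2,4], [0,4,6], [0,5,6], [1,2,3], [1,3,5], [2,3,6], [2,4,5], [2,5,6], [3,4,5], [3,4,6]

Hence C_0 ≅ Z^7, C_1 ≅ Z^18, C_2 ≅ Z^12.

∂_1: C_1 → C_0 is given by ∂[p,q] = [q] − [p]. For instance
  ∂[4,5] = [5] − [4].
As a 7×18 matrix over Z this has rank 6, with invariant factors (1,1,1,1,1,1).

The boundary map ∂_2: C_2 → C_1 maps a triangle to the signed sum of its edges. For instance
  ∂[0,1,2] = [1,2] − [0,2] + [0,1],
  ∂[3,4,6] = [4,6] − [3,6] + [3,4].
This gives a 18×12 integer matrix of rank 12; reducing to Smith normal form yields diagonal entries (1,1,1,1,1,1,1,1,1,1,1,2).

Now H_k = ker ∂_k / im ∂_{k+1}, so:

  H_1: rank ker ∂_1 − rank ∂_2 = (18 − 6) − 12 = 0, and ∂_2 has invariant factor 2 > 1, so H_1 ≅ Z_2.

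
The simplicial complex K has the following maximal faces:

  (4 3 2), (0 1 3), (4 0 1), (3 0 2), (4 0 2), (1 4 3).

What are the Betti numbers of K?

b_0 = 1, b_1 = 0, b_2 = 1.

K has 5 vertices, 9 edges, 6 triangles.
rank ∂_0 = 0, rank ∂_1 = 4 ⇒ b_0 = 5 − 0 − 4 = 1; all invariant factors of ∂_1 are 1 so no torsion. So H_0 = Z.
rank ∂_1 = 4, rank ∂_2 = 5 ⇒ b_1 = 9 − 4 − 5 = 0; all invariant factors of ∂_2 are 1 so no torsion. So H_1 = 0.
rank ∂_2 = 5, rank ∂_3 = 0 ⇒ b_2 = 6 − 5 − 0 = 1. So H_2 = Z.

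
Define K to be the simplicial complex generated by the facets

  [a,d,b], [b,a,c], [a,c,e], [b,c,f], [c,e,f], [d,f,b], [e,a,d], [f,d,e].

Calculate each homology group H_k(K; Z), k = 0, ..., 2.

H_0 ≅ Z,  H_1 = 0,  H_2 ≅ Z.

We work with the vertex ordering a < b < c < d < e < f. The simplices of K, each written with vertices in increasing order, are:

  0-simplices (6): a, b, c, d, e, f
  1-simplices (12): ab, ac, ad, ae, bc, bd, bf, ce, cf, de, df, ef
  2-simplices (8): abc, abd, ace, ade, bcf, bdf, cef, def

giving chain groups C_0 ≅ Z^6, C_1 ≅ Z^12, C_2 ≅ Z^8.

The boundary map ∂_1: C_1 → C_0 sends each edge [p,q] (with p < q) to q − p.
The resulting 6×12 matrix has rank 5, and its Smith normal form has invariant factors (1,1,1,1,1).

Boundary ∂_2: C_2 → C_1 maps a triangle to the signed sum of its edges. For instance
  ∂bcf = cf − bf + bc,
  ∂cef = ef − cf + ce.
The resulting 12×8 matrix has rank 7, and its Smith normal form has invariant factors (1,1,1,1,1,1,1).

From H_k ≅ ker(∂_k) / im(∂_{k+1}) we obtain:

  H_0: rank C_0 − rank ∂_1 = 6 − 5 = 1, and the invariant factors of ∂_1 are all 1, so H_0 = Z.
  H_1: rank ker ∂_1 − rank ∂_2 = (12 − 5) − 7 = 0, and the invariant factors of ∂_2 are all 1, so H_1 = 0.
  H_2: rank ker ∂_2 − rank ∂_3 = (8 − 7) − 0 = 1, and there is no ∂_3, so H_2 = Z.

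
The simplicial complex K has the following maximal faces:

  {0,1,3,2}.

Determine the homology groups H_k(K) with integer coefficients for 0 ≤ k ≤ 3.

Take the total order 0 < 1 < 2 < 3 on the vertex set. Then K (dimension 3) consists of the simplices:

  0-simplices (4): [0], [1], [2], [3]
  1-simplices (6): [0,1], [0,2], [0,3], [1,2], [1,3], [2,3]
  2-simplices (4): [0,1,2], [0,1,3], [0,2,3], [1,2,3]
  3-simplices (1): [0,1,2,3]

so the chain groups are C_0 ≅ Z^4, C_1 ≅ Z^6, C_2 ≅ Z^4, C_3 ≅ Z^1.

The boundary map ∂_1: C_1 → C_0 is given by ∂[p,q] = [q] − [p]. For instance
  ∂[2,3] = [3] − [2].
As a 4×6 matrix over Z this has rank 3, with invariant factors (1,1,1).

Boundary ∂_2: C_2 → C_1 sends each 2-simplex [p,q,r] to [q,r] − [p,r] + [p,q]. For instance
  ∂[0,1,2] = [1,2] − [0,2] + [0,1],
  ∂[1,2,3] = [2,3] − [1,3] + [1,2].
This gives a 6×4 integer matrix of rank 3; reducing to Smith normal form yields diagonal entries (1,1,1).

The boundary map ∂_3: C_3 → C_2 sends each 3-simplex σ to the alternating sum Σ_i (−1)^i (σ with its i-th vertex removed). For instance
  ∂[0,1,2,3] = [1,2,3] − [0,2,3] + [0,1,3] − [0,1,2].
This gives a 4×1 integer matrix of rank 1; reducing to Smith normal form yields diagonal entries (1).

Reading off H_k = ker ∂_k / im ∂_{k+1}:

  H_0: rank C_0 − rank ∂_1 = 4 − 3 = 1, and the invariant factors of ∂_1 are all 1, so H_0 ≅ Z.
  H_1: rank ker ∂_1 − rank ∂_2 = (6 − 3) − 3 = 0, and the invariant factors of ∂_2 are all 1, so H_1 ≅ 0.
  H_2: rank ker ∂_2 − rank ∂_3 = (4 − 3) − 1 = 0, and the invariant factors of ∂_3 are all 1, so H_2 ≅ 0.
  H_3: rank ker ∂_3 − rank ∂_4 = (1 − 1) − 0 = 0, and there is no ∂_4, so H_3 ≅ 0.

H_0 = Z,  H_1 = 0,  H_2 = 0,  H_3 = 0.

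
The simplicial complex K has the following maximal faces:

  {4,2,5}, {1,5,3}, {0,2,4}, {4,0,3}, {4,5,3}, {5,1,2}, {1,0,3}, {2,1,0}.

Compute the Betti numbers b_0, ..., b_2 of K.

We work with the vertex ordering 0 < 1 < 2 < 3 < 4 < 5. The simplices of K, each written with vertices in increasing order, are:

  0-simplices (6): [0], [1], [2], [3], [4], [5]
  1-simplices (12): [0,1], [0,2], [0,3], [0,4], [1,2], [1,3], [1,5], [2,4], [2,5], [3,4], [3,5], [4,5]
  2-simplices (8): [0,1,2], [0,1,3], [0,2,4], [0,3,4], [1,2,5], [1,3,5], [2,4,5], [3,4,5]

giving chain groups C_0 ≅ Z^6, C_1 ≅ Z^12, C_2 ≅ Z^8.

∂_1: C_1 → C_0 sends each edge [p,q] (with p < q) to q − p. For instance
  ∂[2,5] = [5] − [2].
The resulting 6×12 matrix has rank 5, and its Smith normal form has invariant factors (1,1,1,1,1).

The boundary map ∂_2: C_2 → C_1 sends each 2-simplex [p,q,r] to [q,r] − [p,r] + [p,q]. For instance
  ∂[2,4,5] = [4,5] − [2,5] + [2,4],
  ∂[1,3,5] = [3,5] − [1,5] + [1,3].
The resulting 12×8 matrix has rank 7, and its Smith normal form has invariant factors (1,1,1,1,1,1,1).

Reading off H_k = ker ∂_k / im ∂_{k+1}:

  H_0: rank C_0 − rank ∂_1 = 6 − 5 = 1, and the invariant factors of ∂_1 are all 1, so H_0 ≅ Z.
  H_1: rank ker ∂_1 − rank ∂_2 = (12 − 5) − 7 = 0, and the invariant factors of ∂_2 are all 1, so H_1 ≅ 0.
  H_2: rank ker ∂_2 − rank ∂_3 = (8 − 7) − 0 = 1, and there is no ∂_3, so H_2 ≅ Z.

As a check, the Euler characteristic is 6 − 12 + 8 = 2, which agrees with 1 − 0 + 1 = 2.

Hence the Betti numbers are b_0 = 1, b_1 = 0, b_2 = 1.

b_0 = 1, b_1 = 0, b_2 = 1.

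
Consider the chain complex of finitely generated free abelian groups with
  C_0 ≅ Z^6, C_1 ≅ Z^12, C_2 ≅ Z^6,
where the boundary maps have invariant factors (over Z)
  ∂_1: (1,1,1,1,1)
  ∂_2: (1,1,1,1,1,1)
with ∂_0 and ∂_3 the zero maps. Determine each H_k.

H_0: b_0 = 6 − 0 − 5 = 1; torsion from ∂_1 factors > 1: none. So H_0 = Z.
H_1: b_1 = 12 − 5 − 6 = 1; torsion from ∂_2 factors > 1: none. So H_1 = Z.
H_2: b_2 = 6 − 6 − 0 = 0; torsion from ∂_3 factors > 1: none. So H_2 = 0.

H_0 = Z,  H_1 = Z,  H_2 = 0.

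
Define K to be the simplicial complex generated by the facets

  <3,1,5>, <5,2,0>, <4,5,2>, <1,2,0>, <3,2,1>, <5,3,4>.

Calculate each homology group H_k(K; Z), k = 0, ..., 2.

K has 6 vertices, 12 edges, 6 triangles.
rank ∂_0 = 0, rank ∂_1 = 5 ⇒ b_0 = 6 − 0 − 5 = 1; all invariant factors of ∂_1 are 1 so no torsion. So H_0 ≅ Z.
rank ∂_1 = 5, rank ∂_2 = 6 ⇒ b_1 = 12 − 5 − 6 = 1; all invariant factors of ∂_2 are 1 so no torsion. So H_1 ≅ Z.
rank ∂_2 = 6, rank ∂_3 = 0 ⇒ b_2 = 6 − 6 − 0 = 0. So H_2 ≅ 0.

H_0 ≅ Z,  H_1 ≅ Z,  H_2 = 0.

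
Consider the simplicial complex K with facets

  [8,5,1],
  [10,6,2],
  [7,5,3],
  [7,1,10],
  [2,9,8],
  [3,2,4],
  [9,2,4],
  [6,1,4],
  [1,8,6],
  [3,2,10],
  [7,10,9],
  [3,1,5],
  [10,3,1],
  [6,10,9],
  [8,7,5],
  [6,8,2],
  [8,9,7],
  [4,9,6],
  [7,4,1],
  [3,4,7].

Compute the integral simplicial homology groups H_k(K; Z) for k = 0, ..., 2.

Order the vertices as 1 < 2 < 3 < 4 < 5 < 6 < 7 < 8 < 9 < 10. Listing each simplex with vertices in this order, K has dimension 2 with simplices:

  0-simplices (10): [1], [2], [3], [4], [5], [6], [7], [8], [9], [10]
  1-simplices (30): (30 of them)
  2-simplices (20): (20 of them)

so the chain groups are C_0 ≅ Z^10, C_1 ≅ Z^30, C_2 ≅ Z^20.

Boundary ∂_1: C_1 → C_0 maps an edge to its endpoints' difference, ∂[p,q] = q − p. For instance
  ∂[9,10] = [10] − [9].
This gives a 10×30 integer matrix of rank 9; reducing to Smith normal form yields diagonal entries (1,1,1,1,1,1,1,1,1).

The boundary map ∂_2: C_2 → C_1 sends each 2-simplex [p,q,r] to [q,r] − [p,r] + [p,q]. For instance
  ∂[1,6,8] = [6,8] − [1,8] + [1,6],
  ∂[2,4,9] = [4,9] − [2,9] + [2,4].
As a 30×20 matrix over Z this has rank 20, with invariant factors (1,1,1,1,1,1,1,1,1,1,1,1,1,1,1,1,1,1,1,2).

From H_k ≅ ker(∂_k) / im(∂_{k+1}) we obtain:

  H_0: rank C_0 − rank ∂_1 = 10 − 9 = 1, and the invariant factors of ∂_1 are all 1, so H_0 ≅ Z.
  H_1: rank ker ∂_1 − rank ∂_2 = (30 − 9) − 20 = 1, and ∂_2 has invariant factor 2 > 1, so H_1 ≅ Z ⊕ Z_2.
  H_2: rank ker ∂_2 − rank ∂_3 = (20 − 20) − 0 = 0, and there is no ∂_3, so H_2 ≅ 0.

As a check, the Euler characteristic is 10 − 30 + 20 = 0, which agrees with 1 − 1 + 0 = 0.
(K is a triangulation of the Klein bottle.)

H_0 = Z,  H_1 = Z ⊕ Z_2,  H_2 = 0.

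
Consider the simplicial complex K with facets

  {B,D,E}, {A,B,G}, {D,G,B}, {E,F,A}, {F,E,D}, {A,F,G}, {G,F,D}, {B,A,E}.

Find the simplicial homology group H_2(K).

We work with the vertex ordering A < B < D < E < F < G. The simplices of K, each written with vertices in increasing order, are:

  0-simplices (6): A, B, D, E, F, G
  1-simplices (12): AB, AE, AF, AG, BD, BE, BG, DE, DF, DG, EF, FG
  2-simplices (8): ABE, ABG, AEF, AFG, BDE, BDG, DEF, DFG

Hence C_0 ≅ Z^6, C_1 ≅ Z^12, C_2 ≅ Z^8.

Boundary ∂_1: C_1 → C_0 sends each edge [p,q] (with p < q) to q − p. For instance
  ∂DE = E − D.
As a 6×12 matrix over Z this has rank 5, with invariant factors (1,1,1,1,1).

The boundary map ∂_2: C_2 → C_1 acts by ∂[p,q,r] = [q,r] − [p,r] + [p,q]. For instance
  ∂ABG = BG − AG + AB,
  ∂AFG = FG − AG + AF.
As a 12×8 matrix over Z this has rank 7, with invariant factors (1,1,1,1,1,1,1).

From H_k ≅ ker(∂_k) / im(∂_{k+1}) we obtain:

  H_2: rank ker ∂_2 − rank ∂_3 = (8 − 7) − 0 = 1, and there is no ∂_3, so H_2 ≅ Z.

H_2 ≅ Z.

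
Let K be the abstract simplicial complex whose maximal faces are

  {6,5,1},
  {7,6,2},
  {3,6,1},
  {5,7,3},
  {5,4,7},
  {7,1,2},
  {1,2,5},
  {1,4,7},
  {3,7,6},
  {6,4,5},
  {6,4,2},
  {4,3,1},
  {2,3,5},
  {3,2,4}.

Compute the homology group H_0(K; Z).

H_0 ≅ Z.

Order the vertices as 1 < 2 < 3 < 4 < 5 < 6 < 7. Listing each simplex with vertices in this order, K has dimension 2 with simplices:

  0-simplices (7): [1], [2], [3], [4], [5], [6], [7]
  1-simplices (21): [1,2], [1,3], [1,4], [1,5], [1,6], [1,7], [2,3], [2,4], [2,5], [2,6], [2,7], [3,4], [3,5], [3,6], [3,7], [4,5], [4,6], [4,7], [5,6], [5,7], [6,7]
  2-simplices (14): [1,2,5], [1,2,7], [1,3,4], [1,3,6], [1,4,7], [1,5,6], [2,3,4], [2,3,5], [2,4,6], [2,6,7], [3,5,7], [3,6,7], [4,5,6], [4,5,7]

giving chain groups C_0 ≅ Z^7, C_1 ≅ Z^21, C_2 ≅ Z^14.

∂_1: C_1 → C_0 is given by ∂[p,q] = [q] − [p]. For instance
  ∂[2,6] = [6] − [2].
The 7×21 boundary matrix has rank 6 and Smith normal form diag(1,1,1,1,1,1).

∂_2: C_2 → C_1 sends each 2-simplex [p,q,r] to [q,r] − [p,r] + [p,q]. For instance
  ∂[1,5,6] = [5,6] − [1,6] + [1,5],
  ∂[2,6,7] = [6,7] − [2,7] + [2,6].
This gives a 21×14 integer matrix of rank 13; reducing to Smith normal form yields diagonal entries (1,1,1,1,1,1,1,1,1,1,1,1,1).

From H_k ≅ ker(∂_k) / im(∂_{k+1}) we obtain:

  H_0: rank C_0 − rank ∂_1 = 7 − 6 = 1, and the invariant factors of ∂_1 are all 1, so H_0 ≅ Z.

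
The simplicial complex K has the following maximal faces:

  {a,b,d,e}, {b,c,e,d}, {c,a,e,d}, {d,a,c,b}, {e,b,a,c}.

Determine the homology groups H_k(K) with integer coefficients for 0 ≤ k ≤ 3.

H_0 ≅ Z,  H_1 = 0,  H_2 = 0,  H_3 ≅ Z.

Fix the vertex order a < b < c < d < e and write every simplex with vertices in increasing order. Then dim K = 3 and the simplices of K are:

  0-simplices (5): a, b, c, d, e
  1-simplices (10): ab, ac, ad, ae, bc, bd, be, cd, ce, de
  2-simplices (10): abc, abd, abe, acd, ace, ade, bcd, bce, bde, cde
  3-simplices (5): abcd, abce, abde, acde, bcde

Hence C_0 ≅ Z^5, C_1 ≅ Z^10, C_2 ≅ Z^10, C_3 ≅ Z^5.

∂_1: C_1 → C_0 is given by ∂[p,q] = [q] − [p]. For instance
  ∂de = e − d.
The resulting 5×10 matrix has rank 4, and its Smith normal form has invariant factors (1,1,1,1).

∂_2: C_2 → C_1 sends each 2-simplex [p,q,r] to [q,r] − [p,r] + [p,q]. For instance
  ∂bcd = cd − bd + bc,
  ∂abe = be − ae + ab.
The 10×10 boundary matrix has rank 6 and Smith normal form diag(1,1,1,1,1,1).

The boundary map ∂_3: C_3 → C_2 sends each 3-simplex σ to the alternating sum Σ_i (−1)^i (σ with its i-th vertex removed). For instance
  ∂bcde = cde − bde + bce − bcd,
  ∂abde = bde − ade + abe − abd.
The 10×5 boundary matrix has rank 4 and Smith normal form diag(1,1,1,1).

Now H_k = ker ∂_k / im ∂_{k+1}, so:

  H_0: rank C_0 − rank ∂_1 = 5 − 4 = 1, and the invariant factors of ∂_1 are all 1, so H_0 = Z.
  H_1: rank ker ∂_1 − rank ∂_2 = (10 − 4) − 6 = 0, and the invariant factors of ∂_2 are all 1, so H_1 = 0.
  H_2: rank ker ∂_2 − rank ∂_3 = (10 − 6) − 4 = 0, and the invariant factors of ∂_3 are all 1, so H_2 = 0.
  H_3: rank ker ∂_3 − rank ∂_4 = (5 − 4) − 0 = 1, and there is no ∂_4, so H_3 = Z.

As a check, the Euler characteristic is 5 − 10 + 10 − 5 = 0, which agrees with 1 − 0 + 0 − 1 = 0.
(K is a triangulation of the 3-sphere S^3.)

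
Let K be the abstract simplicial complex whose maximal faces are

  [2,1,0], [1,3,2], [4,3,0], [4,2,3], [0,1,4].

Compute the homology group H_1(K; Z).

H_1 = Z.

Fix the vertex order 0 < 1 < 2 < 3 < 4 and write every simplex with vertices in increasing order. Then dim K = 2 and the simplices of K are:

  0-simplices (5): [0], [1], [2], [3], [4]
  1-simplices (10): [0,1], [0,2], [0,3], [0,4], [1,2], [1,3], [1,4], [2,3], [2,4], [3,4]
  2-simplices (5): [0,1,2], [0,1,4], [0,3,4], [1,2,3], [2,3,4]

so the chain groups are C_0 ≅ Z^5, C_1 ≅ Z^10, C_2 ≅ Z^5.

Boundary ∂_1: C_1 → C_0 sends each edge [p,q] (with p < q) to q − p. For instance
  ∂[0,1] = [1] − [0].
As a 5×10 matrix over Z this has rank 4, with invariant factors (1,1,1,1).

Boundary ∂_2: C_2 → C_1 maps a triangle to the signed sum of its edges. For instance
  ∂[0,1,2] = [1,2] − [0,2] + [0,1],
  ∂[0,3,4] = [3,4] − [0,4] + [0,3].
The resulting 10×5 matrix has rank 5, and its Smith normal form has invariant factors (1,1,1,1,1).

From H_k ≅ ker(∂_k) / im(∂_{k+1}) we obtain:

  H_1: rank ker ∂_1 − rank ∂_2 = (10 − 4) − 5 = 1, and the invariant factors of ∂_2 are all 1, so H_1 ≅ Z.

(K is a triangulation of the Möbius band.)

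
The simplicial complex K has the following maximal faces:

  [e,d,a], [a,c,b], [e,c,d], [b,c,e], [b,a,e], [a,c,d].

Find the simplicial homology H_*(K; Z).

We work with the vertex ordering a < b < c < d < e. The simplices of K, each written with vertices in increasing order, are:

  0-simplices (5): a, b, c, d, e
  1-simplices (9): ab, ac, ad, ae, bc, be, cd, ce, de
  2-simplices (6): abc, abe, acd, ade, bce, cde

giving chain groups C_0 ≅ Z^5, C_1 ≅ Z^9, C_2 ≅ Z^6.

Boundary ∂_1: C_1 → C_0 is given by ∂[p,q] = [q] − [p]. For instance
  ∂cd = d − c.
This gives a 5×9 integer matrix of rank 4; reducing to Smith normal form yields diagonal entries (1,1,1,1).

Boundary ∂_2: C_2 → C_1 acts by ∂[p,q,r] = [q,r] − [p,r] + [p,q]. For instance
  ∂bce = ce − be + bc,
  ∂abc = bc − ac + ab.
The resulting 9×6 matrix has rank 5, and its Smith normal form has invariant factors (1,1,1,1,1).

Computing H_k = (kernel of ∂_k) / (image of ∂_{k+1}):

  H_0: rank C_0 − rank ∂_1 = 5 − 4 = 1, and the invariant factors of ∂_1 are all 1, so H_0 = Z.
  H_1: rank ker ∂_1 − rank ∂_2 = (9 − 4) − 5 = 0, and the invariant factors of ∂_2 are all 1, so H_1 = 0.
  H_2: rank ker ∂_2 − rank ∂_3 = (6 − 5) − 0 = 1, and there is no ∂_3, so H_2 = Z.

H_0 ≅ Z,  H_1 = 0,  H_2 ≅ Z.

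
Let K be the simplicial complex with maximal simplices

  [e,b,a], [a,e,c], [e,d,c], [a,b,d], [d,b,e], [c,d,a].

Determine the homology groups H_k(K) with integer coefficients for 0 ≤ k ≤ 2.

H_0 ≅ Z,  H_1 = 0,  H_2 ≅ Z.

Fix the vertex order a < b < c < d < e and write every simplex with vertices in increasing order. Then dim K = 2 and the simplices of K are:

  0-simplices (5): a, b, c, d, e
  1-simplices (9): ab, ac, ad, ae, bd, be, cd, ce, de
  2-simplices (6): abd, abe, acd, ace, bde, cde

giving chain groups C_0 ≅ Z^5, C_1 ≅ Z^9, C_2 ≅ Z^6.

The boundary map ∂_1: C_1 → C_0 maps an edge to its endpoints' difference, ∂[p,q] = q − p. For instance
  ∂be = e − b.
The 5×9 boundary matrix has rank 4 and Smith normal form diag(1,1,1,1).

Boundary ∂_2: C_2 → C_1 acts by ∂[p,q,r] = [q,r] − [p,r] + [p,q]. For instance
  ∂bde = de − be + bd,
  ∂cde = de − ce + cd.
The 9×6 boundary matrix has rank 5 and Smith normal form diag(1,1,1,1,1).

From H_k ≅ ker(∂_k) / im(∂_{k+1}) we obtain:

  H_0: rank C_0 − rank ∂_1 = 5 − 4 = 1, and the invariant factors of ∂_1 are all 1, so H_0 ≅ Z.
  H_1: rank ker ∂_1 − rank ∂_2 = (9 − 4) − 5 = 0, and the invariant factors of ∂_2 are all 1, so H_1 ≅ 0.
  H_2: rank ker ∂_2 − rank ∂_3 = (6 − 5) − 0 = 1, and there is no ∂_3, so H_2 ≅ Z.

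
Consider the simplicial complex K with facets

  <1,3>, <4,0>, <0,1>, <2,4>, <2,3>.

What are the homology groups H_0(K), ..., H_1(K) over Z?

Fix the vertex order 0 < 1 < 2 < 3 < 4 and write every simplex with vertices in increasing order. Then dim K = 1 and the simplices of K are:

  0-simplices (5): [0], [1], [2], [3], [4]
  1-simplices (5): [0,1], [0,4], [1,3], [2,3], [2,4]

so the chain groups are C_0 ≅ Z^5, C_1 ≅ Z^5.

∂_1: C_1 → C_0 sends each edge [p,q] (with p < q) to q − p. For instance
  ∂[0,1] = [1] − [0].
The 5×5 boundary matrix has rank 4 and Smith normal form diag(1,1,1,1).

Computing H_k = (kernel of ∂_k) / (image of ∂_{k+1}):

  H_0: rank C_0 − rank ∂_1 = 5 − 4 = 1, and the invariant factors of ∂_1 are all 1, so H_0 = Z.
  H_1: rank ker ∂_1 − rank ∂_2 = (5 − 4) − 0 = 1, and there is no ∂_2, so H_1 = Z.

As a check, the Euler characteristic is 5 − 5 = 0, which agrees with 1 − 1 = 0.
(K is a triangulation of the circle S^1.)

H_0 = Z,  H_1 = Z.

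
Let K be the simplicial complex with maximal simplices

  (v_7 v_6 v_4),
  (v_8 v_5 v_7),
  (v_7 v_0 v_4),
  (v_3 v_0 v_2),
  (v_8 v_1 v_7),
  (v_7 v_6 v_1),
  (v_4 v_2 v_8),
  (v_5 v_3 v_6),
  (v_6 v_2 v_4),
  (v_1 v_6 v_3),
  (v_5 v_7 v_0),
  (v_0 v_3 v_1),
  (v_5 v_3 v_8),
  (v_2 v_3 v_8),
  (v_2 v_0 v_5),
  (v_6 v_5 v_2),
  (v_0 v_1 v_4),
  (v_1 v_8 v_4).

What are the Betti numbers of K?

We work with the vertex ordering v_0 < v_1 < v_2 < v_3 < v_4 < v_5 < v_6 < v_7 < v_8. The simplices of K, each written with vertices in increasing order, are:

  0-simplices (9): [v_0], [v_1], [v_2], [v_3], [v_4], [v_5], [v_6], [v_7], [v_8]
  1-simplices (27): (27 of them)
  2-simplices (18): (18 of them)

Hence C_0 ≅ Z^9, C_1 ≅ Z^27, C_2 ≅ Z^18.

The boundary map ∂_1: C_1 → C_0 is given by ∂[p,q] = [q] − [p].
This gives a 9×27 integer matrix of rank 8; reducing to Smith normal form yields diagonal entries (1,1,1,1,1,1,1,1).

Boundary ∂_2: C_2 → C_1 sends each 2-simplex [p,q,r] to [q,r] − [p,r] + [p,q]. For instance
  ∂[v_2,v_4,v_6] = [v_4,v_6] − [v_2,v_6] + [v_2,v_4],
  ∂[v_3,v_5,v_6] = [v_5,v_6] − [v_3,v_6] + [v_3,v_5].
As a 27×18 matrix over Z this has rank 18, with invariant factors (1,1,1,1,1,1,1,1,1,1,1,1,1,1,1,1,1,2).

Computing H_k = (kernel of ∂_k) / (image of ∂_{k+1}):

  H_0: rank C_0 − rank ∂_1 = 9 − 8 = 1, and the invariant factors of ∂_1 are all 1, so H_0 = Z.
  H_1: rank ker ∂_1 − rank ∂_2 = (27 − 8) − 18 = 1, and ∂_2 has invariant factor 2 > 1, so H_1 = Z ⊕ Z/2.
  H_2: rank ker ∂_2 − rank ∂_3 = (18 − 18) − 0 = 0, and there is no ∂_3, so H_2 = 0.

As a check, the Euler characteristic is 9 − 27 + 18 = 0, which agrees with 1 − 1 + 0 = 0.

Hence the Betti numbers are b_0 = 1, b_1 = 1, b_2 = 0.

b_0 = 1, b_1 = 1, b_2 = 0.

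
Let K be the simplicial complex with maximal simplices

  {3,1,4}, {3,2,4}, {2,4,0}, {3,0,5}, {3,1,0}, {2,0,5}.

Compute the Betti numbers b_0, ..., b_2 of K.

b_0 = 1, b_1 = 1, b_2 = 0.

Fix the vertex order 0 < 1 < 2 < 3 < 4 < 5 and write every simplex with vertices in increasing order. Then dim K = 2 and the simplices of K are:

  0-simplices (6): [0], [1], [2], [3], [4], [5]
  1-simplices (12): [0,1], [0,2], [0,3], [0,4], [0,5], [1,3], [1,4], [2,3], [2,4], [2,5], [3,4], [3,5]
  2-simplices (6): [0,1,3], [0,2,4], [0,2,5], [0,3,5], [1,3,4], [2,3,4]

so the chain groups are C_0 ≅ Z^6, C_1 ≅ Z^12, C_2 ≅ Z^6.

∂_1: C_1 → C_0 is given by ∂[p,q] = [q] − [p]. For instance
  ∂[3,5] = [5] − [3].
The resulting 6×12 matrix has rank 5, and its Smith normal form has invariant factors (1,1,1,1,1).

∂_2: C_2 → C_1 acts by ∂[p,q,r] = [q,r] − [p,r] + [p,q]. For instance
  ∂[0,2,5] = [2,5] − [0,5] + [0,2],
  ∂[0,1,3] = [1,3] − [0,3] + [0,1].
As a 12×6 matrix over Z this has rank 6, with invariant factors (1,1,1,1,1,1).

Computing H_k = (kernel of ∂_k) / (image of ∂_{k+1}):

  H_0: rank C_0 − rank ∂_1 = 6 − 5 = 1, and the invariant factors of ∂_1 are all 1, so H_0 = Z.
  H_1: rank ker ∂_1 − rank ∂_2 = (12 − 5) − 6 = 1, and the invariant factors of ∂_2 are all 1, so H_1 = Z.
  H_2: rank ker ∂_2 − rank ∂_3 = (6 − 6) − 0 = 0, and there is no ∂_3, so H_2 = 0.

(K is a triangulation of the cylinder S^1 x I.)

Hence the Betti numbers are b_0 = 1, b_1 = 1, b_2 = 0.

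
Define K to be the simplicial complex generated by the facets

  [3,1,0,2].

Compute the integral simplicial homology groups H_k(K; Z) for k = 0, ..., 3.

Order the vertices as 0 < 1 < 2 < 3. Listing each simplex with vertices in this order, K has dimension 3 with simplices:

  0-simplices (4): [0], [1], [2], [3]
  1-simplices (6): [0,1], [0,2], [0,3], [1,2], [1,3], [2,3]
  2-simplices (4): [0,1,2], [0,1,3], [0,2,3], [1,2,3]
  3-simplices (1): [0,1,2,3]

giving chain groups C_0 ≅ Z^4, C_1 ≅ Z^6, C_2 ≅ Z^4, C_3 ≅ Z^1.

Boundary ∂_1: C_1 → C_0 maps an edge to its endpoints' difference, ∂[p,q] = q − p. For instance
  ∂[0,1] = [1] − [0].
The 4×6 boundary matrix has rank 3 and Smith normal form diag(1,1,1).

Boundary ∂_2: C_2 → C_1 maps a triangle to the signed sum of its edges. For instance
  ∂[0,1,2] = [1,2] − [0,2] + [0,1],
  ∂[1,2,3] = [2,3] − [1,3] + [1,2].
As a 6×4 matrix over Z this has rank 3, with invariant factors (1,1,1).

The boundary map ∂_3: C_3 → C_2 sends each 3-simplex σ to the alternating sum Σ_i (−1)^i (σ with its i-th vertex removed). For instance
  ∂[0,1,2,3] = [1,2,3] − [0,2,3] + [0,1,3] − [0,1,2].
The 4×1 boundary matrix has rank 1 and Smith normal form diag(1).

Reading off H_k = ker ∂_k / im ∂_{k+1}:

  H_0: rank C_0 − rank ∂_1 = 4 − 3 = 1, and the invariant factors of ∂_1 are all 1, so H_0 ≅ Z.
  H_1: rank ker ∂_1 − rank ∂_2 = (6 − 3) − 3 = 0, and the invariant factors of ∂_2 are all 1, so H_1 ≅ 0.
  H_2: rank ker ∂_2 − rank ∂_3 = (4 − 3) − 1 = 0, and the invariant factors of ∂_3 are all 1, so H_2 ≅ 0.
  H_3: rank ker ∂_3 − rank ∂_4 = (1 − 1) − 0 = 0, and there is no ∂_4, so H_3 ≅ 0.

H_0 ≅ Z,  H_1 = 0,  H_2 = 0,  H_3 = 0.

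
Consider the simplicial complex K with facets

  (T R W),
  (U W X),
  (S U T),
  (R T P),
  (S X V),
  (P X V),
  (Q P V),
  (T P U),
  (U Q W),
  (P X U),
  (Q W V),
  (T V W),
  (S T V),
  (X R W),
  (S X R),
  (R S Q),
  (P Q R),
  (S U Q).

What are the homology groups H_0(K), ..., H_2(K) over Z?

H_0 ≅ Z,  H_1 ≅ Z^2,  H_2 ≅ Z.

We work with the vertex ordering P < Q < R < S < T < U < V < W < X. The simplices of K, each written with vertices in increasing order, are:

  0-simplices (9): P, Q, R, S, T, U, V, W, X
  1-simplices (27): PQ, PR, PT, PU, PV, PX, QR, QS, QU, QV, QW, RS, RT, RW, RX, ST, SU, SV, SX, TU, TV, TW, UW, UX, VW, VX, WX
  2-simplices (18): PQR, PQV, PRT, PTU, PUX, PVX, QRS, QSU, QUW, QVW, RSX, RTW, RWX, STU, STV, SVX, TVW, UWX

giving chain groups C_0 ≅ Z^9, C_1 ≅ Z^27, C_2 ≅ Z^18.

The boundary map ∂_1: C_1 → C_0 maps an edge to its endpoints' difference, ∂[p,q] = q − p. For instance
  ∂QU = U − Q.
The resulting 9×27 matrix has rank 8, and its Smith normal form has invariant factors (1,1,1,1,1,1,1,1).

The boundary map ∂_2: C_2 → C_1 acts by ∂[p,q,r] = [q,r] − [p,r] + [p,q]. For instance
  ∂QRS = RS − QS + QR,
  ∂QSU = SU − QU + QS.
The 27×18 boundary matrix has rank 17 and Smith normal form diag(1,1,1,1,1,1,1,1,1,1,1,1,1,1,1,1,1).

From H_k ≅ ker(∂_k) / im(∂_{k+1}) we obtain:

  H_0: rank C_0 − rank ∂_1 = 9 − 8 = 1, and the invariant factors of ∂_1 are all 1, so H_0 = Z.
  H_1: rank ker ∂_1 − rank ∂_2 = (27 − 8) − 17 = 2, and the invariant factors of ∂_2 are all 1, so H_1 = Z^2.
  H_2: rank ker ∂_2 − rank ∂_3 = (18 − 17) − 0 = 1, and there is no ∂_3, so H_2 = Z.

(K is a triangulation of the torus T^2.)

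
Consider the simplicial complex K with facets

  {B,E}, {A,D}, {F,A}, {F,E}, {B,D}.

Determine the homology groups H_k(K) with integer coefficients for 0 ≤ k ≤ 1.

H_0 = Z,  H_1 = Z.

Take the total order A < B < D < E < F on the vertex set. Then K (dimension 1) consists of the simplices:

  0-simplices (5): A, B, D, E, F
  1-simplices (5): AD, AF, BD, BE, EF

Hence C_0 ≅ Z^5, C_1 ≅ Z^5.

Boundary ∂_1: C_1 → C_0 sends each edge [p,q] (with p < q) to q − p.
The 5×5 boundary matrix has rank 4 and Smith normal form diag(1,1,1,1).

Now H_k = ker ∂_k / im ∂_{k+1}, so:

  H_0: rank C_0 − rank ∂_1 = 5 − 4 = 1, and the invariant factors of ∂_1 are all 1, so H_0 = Z.
  H_1: rank ker ∂_1 − rank ∂_2 = (5 − 4) − 0 = 1, and there is no ∂_2, so H_1 = Z.

(K is a triangulation of the circle S^1.)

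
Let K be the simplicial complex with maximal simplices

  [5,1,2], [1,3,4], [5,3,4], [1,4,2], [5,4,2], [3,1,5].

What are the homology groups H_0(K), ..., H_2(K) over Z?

K has 5 vertices, 9 edges, 6 triangles.
rank ∂_0 = 0, rank ∂_1 = 4 ⇒ b_0 = 5 − 0 − 4 = 1; all invariant factors of ∂_1 are 1 so no torsion. So H_0 = Z.
rank ∂_1 = 4, rank ∂_2 = 5 ⇒ b_1 = 9 − 4 − 5 = 0; all invariant factors of ∂_2 are 1 so no torsion. So H_1 = 0.
rank ∂_2 = 5, rank ∂_3 = 0 ⇒ b_2 = 6 − 5 − 0 = 1. So H_2 = Z.

H_0 ≅ Z,  H_1 = 0,  H_2 ≅ Z.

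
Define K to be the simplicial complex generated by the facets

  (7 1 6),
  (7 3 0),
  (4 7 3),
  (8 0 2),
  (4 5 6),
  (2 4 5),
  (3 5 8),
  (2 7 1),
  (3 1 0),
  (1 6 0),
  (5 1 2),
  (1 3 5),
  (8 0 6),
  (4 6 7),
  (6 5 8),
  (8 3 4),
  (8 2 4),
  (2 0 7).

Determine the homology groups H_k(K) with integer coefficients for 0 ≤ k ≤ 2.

Take the total order 0 < 1 < 2 < 3 < 4 < 5 < 6 < 7 < 8 on the vertex set. Then K (dimension 2) consists of the simplices:

  0-simplices (9): [0], [1], [2], [3], [4], [5], [6], [7], [8]
  1-simplices (27): (27 of them)
  2-simplices (18): [0,1,3], [0,1,6], [0,2,7], [0,2,8], [0,3,7], [0,6,8], [1,2,5], [1,2,7], [1,3,5], [1,6,7], [2,4,5], [2,4,8], [3,4,7], [3,4,8], [3,5,8], [4,5,6], [4,6,7], [5,6,8]

giving chain groups C_0 ≅ Z^9, C_1 ≅ Z^27, C_2 ≅ Z^18.

The boundary map ∂_1: C_1 → C_0 is given by ∂[p,q] = [q] − [p]. For instance
  ∂[2,4] = [4] − [2].
This gives a 9×27 integer matrix of rank 8; reducing to Smith normal form yields diagonal entries (1,1,1,1,1,1,1,1).

Boundary ∂_2: C_2 → C_1 maps a triangle to the signed sum of its edges. For instance
  ∂[2,4,5] = [4,5] − [2,5] + [2,4],
  ∂[5,6,8] = [6,8] − [5,8] + [5,6].
This gives a 27×18 integer matrix of rank 18; reducing to Smith normal form yields diagonal entries (1,1,1,1,1,1,1,1,1,1,1,1,1,1,1,1,1,2).

Now H_k = ker ∂_k / im ∂_{k+1}, so:

  H_0: rank C_0 − rank ∂_1 = 9 − 8 = 1, and the invariant factors of ∂_1 are all 1, so H_0 ≅ Z.
  H_1: rank ker ∂_1 − rank ∂_2 = (27 − 8) − 18 = 1, and ∂_2 has invariant factor 2 > 1, so H_1 ≅ Z ⊕ Z/2Z.
  H_2: rank ker ∂_2 − rank ∂_3 = (18 − 18) − 0 = 0, and there is no ∂_3, so H_2 ≅ 0.

H_0 = Z,  H_1 = Z ⊕ Z/2Z,  H_2 = 0.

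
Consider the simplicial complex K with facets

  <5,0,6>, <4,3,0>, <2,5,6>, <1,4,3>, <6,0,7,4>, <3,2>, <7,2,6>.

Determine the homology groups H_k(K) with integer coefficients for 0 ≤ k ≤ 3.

We work with the vertex ordering 0 < 1 < 2 < 3 < 4 < 5 < 6 < 7. The simplices of K, each written with vertices in increasing order, are:

  0-simplices (8): [0], [1], [2], [3], [4], [5], [6], [7]
  1-simplices (16): [0,3], [0,4], [0,5], [0,6], [0,7], [1,3], [1,4], [2,3], [2,5], [2,6], [2,7], [3,4], [4,6], [4,7], [5,6], [6,7]
  2-simplices (9): [0,3,4], [0,4,6], [0,4,7], [0,5,6], [0,6,7], [1,3,4], [2,5,6], [2,6,7], [4,6,7]
  3-simplices (1): [0,4,6,7]

giving chain groups C_0 ≅ Z^8, C_1 ≅ Z^16, C_2 ≅ Z^9, C_3 ≅ Z^1.

The boundary map ∂_1: C_1 → C_0 maps an edge to its endpoints' difference, ∂[p,q] = q − p. For instance
  ∂[3,4] = [4] − [3].
This gives a 8×16 integer matrix of rank 7; reducing to Smith normal form yields diagonal entries (1,1,1,1,1,1,1).

The boundary map ∂_2: C_2 → C_1 sends each 2-simplex [p,q,r] to [q,r] − [p,r] + [p,q]. For instance
  ∂[2,6,7] = [6,7] − [2,7] + [2,6],
  ∂[0,6,7] = [6,7] − [0,7] + [0,6].
The 16×9 boundary matrix has rank 8 and Smith normal form diag(1,1,1,1,1,1,1,1).

∂_3: C_3 → C_2 sends each 3-simplex σ to the alternating sum Σ_i (−1)^i (σ with its i-th vertex removed). For instance
  ∂[0,4,6,7] = [4,6,7] − [0,6,7] + [0,4,7] − [0,4,6].
This gives a 9×1 integer matrix of rank 1; reducing to Smith normal form yields diagonal entries (1).

From H_k ≅ ker(∂_k) / im(∂_{k+1}) we obtain:

  H_0: rank C_0 − rank ∂_1 = 8 − 7 = 1, and the invariant factors of ∂_1 are all 1, so H_0 = Z.
  H_1: rank ker ∂_1 − rank ∂_2 = (16 − 7) − 8 = 1, and the invariant factors of ∂_2 are all 1, so H_1 = Z.
  H_2: rank ker ∂_2 − rank ∂_3 = (9 − 8) − 1 = 0, and the invariant factors of ∂_3 are all 1, so H_2 = 0.
  H_3: rank ker ∂_3 − rank ∂_4 = (1 − 1) − 0 = 0, and there is no ∂_4, so H_3 = 0.

H_0 = Z,  H_1 = Z,  H_2 = 0,  H_3 = 0.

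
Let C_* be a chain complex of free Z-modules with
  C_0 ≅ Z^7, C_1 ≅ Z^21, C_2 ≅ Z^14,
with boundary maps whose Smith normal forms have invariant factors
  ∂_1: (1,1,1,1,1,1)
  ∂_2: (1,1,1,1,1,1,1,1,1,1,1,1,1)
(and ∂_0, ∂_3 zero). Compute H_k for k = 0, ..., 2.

H_0 ≅ Z,  H_1 ≅ Z^2,  H_2 ≅ Z.

H_0: b_0 = 7 − 0 − 6 = 1; torsion from ∂_1 factors > 1: none. So H_0 ≅ Z.
H_1: b_1 = 21 − 6 − 13 = 2; torsion from ∂_2 factors > 1: none. So H_1 ≅ Z^2.
H_2: b_2 = 14 − 13 − 0 = 1; torsion from ∂_3 factors > 1: none. So H_2 ≅ Z.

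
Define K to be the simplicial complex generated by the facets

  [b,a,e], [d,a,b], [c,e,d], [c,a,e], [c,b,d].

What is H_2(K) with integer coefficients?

Fix the vertex order a < b < c < d < e and write every simplex with vertices in increasing order. Then dim K = 2 and the simplices of K are:

  0-simplices (5): a, b, c, d, e
  1-simplices (10): ab, ac, ad, ae, bc, bd, be, cd, ce, de
  2-simplices (5): abd, abe, ace, bcd, cde

Hence C_0 ≅ Z^5, C_1 ≅ Z^10, C_2 ≅ Z^5.

Boundary ∂_1: C_1 → C_0 is given by ∂[p,q] = [q] − [p]. For instance
  ∂de = e − d.
As a 5×10 matrix over Z this has rank 4, with invariant factors (1,1,1,1).

Boundary ∂_2: C_2 → C_1 acts by ∂[p,q,r] = [q,r] − [p,r] + [p,q]. For instance
  ∂ace = ce − ae + ac,
  ∂abd = bd − ad + ab.
The 10×5 boundary matrix has rank 5 and Smith normal form diag(1,1,1,1,1).

Now H_k = ker ∂_k / im ∂_{k+1}, so:

  H_2: rank ker ∂_2 − rank ∂_3 = (5 − 5) − 0 = 0, and there is no ∂_3, so H_2 = 0.

H_2 = 0.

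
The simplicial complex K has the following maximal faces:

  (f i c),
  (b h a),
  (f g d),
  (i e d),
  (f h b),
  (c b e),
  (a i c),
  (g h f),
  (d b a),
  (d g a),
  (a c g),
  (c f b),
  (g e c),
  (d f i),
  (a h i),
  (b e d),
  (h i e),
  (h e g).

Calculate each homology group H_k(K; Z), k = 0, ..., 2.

H_0 ≅ Z,  H_1 ≅ Z^2,  H_2 ≅ Z.

K has 9 vertices, 27 edges, 18 triangles.
rank ∂_0 = 0, rank ∂_1 = 8 ⇒ b_0 = 9 − 0 − 8 = 1; all invariant factors of ∂_1 are 1 so no torsion. So H_0 ≅ Z.
rank ∂_1 = 8, rank ∂_2 = 17 ⇒ b_1 = 27 − 8 − 17 = 2; all invariant factors of ∂_2 are 1 so no torsion. So H_1 ≅ Z^2.
rank ∂_2 = 17, rank ∂_3 = 0 ⇒ b_2 = 18 − 17 − 0 = 1. So H_2 ≅ Z.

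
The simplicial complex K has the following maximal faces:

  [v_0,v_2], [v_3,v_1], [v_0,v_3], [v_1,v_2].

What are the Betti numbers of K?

K has 4 vertices, 4 edges.
rank ∂_0 = 0, rank ∂_1 = 3 ⇒ b_0 = 4 − 0 − 3 = 1; all invariant factors of ∂_1 are 1 so no torsion. So H_0 ≅ Z.
rank ∂_1 = 3, rank ∂_2 = 0 ⇒ b_1 = 4 − 3 − 0 = 1. So H_1 ≅ Z.

b_0 = 1, b_1 = 1.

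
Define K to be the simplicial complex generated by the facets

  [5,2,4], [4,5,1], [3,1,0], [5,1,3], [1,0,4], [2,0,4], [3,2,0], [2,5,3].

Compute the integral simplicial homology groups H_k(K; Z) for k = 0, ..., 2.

Fix the vertex order 0 < 1 < 2 < 3 < 4 < 5 and write every simplex with vertices in increasing order. Then dim K = 2 and the simplices of K are:

  0-simplices (6): [0], [1], [2], [3], [4], [5]
  1-simplices (12): [0,1], [0,2], [0,3], [0,4], [1,3], [1,4], [1,5], [2,3], [2,4], [2,5], [3,5], [4,5]
  2-simplices (8): [0,1,3], [0,1,4], [0,2,3], [0,2,4], [1,3,5], [1,4,5], [2,3,5], [2,4,5]

giving chain groups C_0 ≅ Z^6, C_1 ≅ Z^12, C_2 ≅ Z^8.

The boundary map ∂_1: C_1 → C_0 is given by ∂[p,q] = [q] − [p].
The 6×12 boundary matrix has rank 5 and Smith normal form diag(1,1,1,1,1).

The boundary map ∂_2: C_2 → C_1 sends each 2-simplex [p,q,r] to [q,r] − [p,r] + [p,q]. For instance
  ∂[0,1,4] = [1,4] − [0,4] + [0,1],
  ∂[1,3,5] = [3,5] − [1,5] + [1,3].
This gives a 12×8 integer matrix of rank 7; reducing to Smith normal form yields diagonal entries (1,1,1,1,1,1,1).

Reading off H_k = ker ∂_k / im ∂_{k+1}:

  H_0: rank C_0 − rank ∂_1 = 6 − 5 = 1, and the invariant factors of ∂_1 are all 1, so H_0 = Z.
  H_1: rank ker ∂_1 − rank ∂_2 = (12 − 5) − 7 = 0, and the invariant factors of ∂_2 are all 1, so H_1 = 0.
  H_2: rank ker ∂_2 − rank ∂_3 = (8 − 7) − 0 = 1, and there is no ∂_3, so H_2 = Z.

H_0 ≅ Z,  H_1 = 0,  H_2 ≅ Z.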